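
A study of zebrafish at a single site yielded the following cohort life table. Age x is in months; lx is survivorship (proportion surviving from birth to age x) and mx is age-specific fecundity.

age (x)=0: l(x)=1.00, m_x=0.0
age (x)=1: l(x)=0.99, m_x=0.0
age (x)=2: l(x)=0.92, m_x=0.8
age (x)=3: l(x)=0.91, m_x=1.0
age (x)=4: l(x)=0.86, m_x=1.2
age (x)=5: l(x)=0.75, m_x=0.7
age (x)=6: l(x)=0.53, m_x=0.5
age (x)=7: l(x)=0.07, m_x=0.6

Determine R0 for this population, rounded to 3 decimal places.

lx·mx by age: 0, 0, 0.736, 0.91, 1.032, 0.525, 0.265, 0.042
R0 = Σ lx·mx = 3.51 → 3.510

3.510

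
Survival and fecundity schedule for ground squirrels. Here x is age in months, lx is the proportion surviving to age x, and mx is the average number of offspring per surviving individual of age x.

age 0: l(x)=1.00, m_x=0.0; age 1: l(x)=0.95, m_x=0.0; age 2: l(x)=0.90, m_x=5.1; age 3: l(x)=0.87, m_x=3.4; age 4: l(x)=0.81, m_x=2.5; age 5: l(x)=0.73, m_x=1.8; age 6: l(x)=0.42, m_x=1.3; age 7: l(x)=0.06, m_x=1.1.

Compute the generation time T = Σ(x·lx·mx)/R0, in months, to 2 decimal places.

3.17

lx·mx: 0, 0, 4.59, 2.958, 2.025, 1.314, 0.546, 0.066 → R0 = 11.499
x·lx·mx: 0, 0, 9.18, 8.874, 8.1, 6.57, 3.276, 0.462 → Σ = 36.462
T = 36.462 / 11.499 = 3.170884… → 3.17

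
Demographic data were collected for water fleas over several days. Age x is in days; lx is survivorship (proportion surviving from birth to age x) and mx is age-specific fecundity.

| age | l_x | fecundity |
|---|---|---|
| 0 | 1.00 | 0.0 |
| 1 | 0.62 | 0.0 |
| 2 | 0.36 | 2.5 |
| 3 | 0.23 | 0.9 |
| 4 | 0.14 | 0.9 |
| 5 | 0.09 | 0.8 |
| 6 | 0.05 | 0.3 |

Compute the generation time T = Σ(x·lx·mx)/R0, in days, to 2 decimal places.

lx·mx: 0, 0, 0.9, 0.207, 0.126, 0.072, 0.015 → R0 = 1.32
x·lx·mx: 0, 0, 1.8, 0.621, 0.504, 0.36, 0.09 → Σ = 3.375
T = 3.375 / 1.32 = 2.556818… → 2.56

2.56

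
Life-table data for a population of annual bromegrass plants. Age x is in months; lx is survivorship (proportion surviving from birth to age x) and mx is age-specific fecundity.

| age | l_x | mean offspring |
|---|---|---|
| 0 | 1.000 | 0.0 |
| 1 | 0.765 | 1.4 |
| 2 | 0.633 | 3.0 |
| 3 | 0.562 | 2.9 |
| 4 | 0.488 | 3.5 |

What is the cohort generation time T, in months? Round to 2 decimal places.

2.63

lx·mx: 0, 1.071, 1.899, 1.6298, 1.708 → R0 = 6.3078
x·lx·mx: 0, 1.071, 3.798, 4.8894, 6.832 → Σ = 16.5904
T = 16.5904 / 6.3078 = 2.63014… → 2.63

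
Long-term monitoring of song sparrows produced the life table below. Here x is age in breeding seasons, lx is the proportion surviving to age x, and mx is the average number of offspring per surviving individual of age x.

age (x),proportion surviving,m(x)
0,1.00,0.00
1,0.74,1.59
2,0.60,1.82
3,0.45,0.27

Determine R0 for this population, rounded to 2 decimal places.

2.39

lx·mx by age: 0, 1.1766, 1.092, 0.1215
R0 = Σ lx·mx = 2.3901 → 2.39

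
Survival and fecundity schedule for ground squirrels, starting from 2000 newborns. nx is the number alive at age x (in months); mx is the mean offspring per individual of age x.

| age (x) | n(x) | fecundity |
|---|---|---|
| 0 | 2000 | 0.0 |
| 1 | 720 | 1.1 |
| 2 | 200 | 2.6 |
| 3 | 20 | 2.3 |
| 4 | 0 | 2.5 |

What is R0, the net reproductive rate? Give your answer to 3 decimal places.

lx = nx/n0 = nx/2000: 1, 0.36, 0.1, 0.01, 0
lx·mx by age: 0, 0.396, 0.26, 0.023, 0
R0 = Σ lx·mx = 0.679 → 0.679

0.679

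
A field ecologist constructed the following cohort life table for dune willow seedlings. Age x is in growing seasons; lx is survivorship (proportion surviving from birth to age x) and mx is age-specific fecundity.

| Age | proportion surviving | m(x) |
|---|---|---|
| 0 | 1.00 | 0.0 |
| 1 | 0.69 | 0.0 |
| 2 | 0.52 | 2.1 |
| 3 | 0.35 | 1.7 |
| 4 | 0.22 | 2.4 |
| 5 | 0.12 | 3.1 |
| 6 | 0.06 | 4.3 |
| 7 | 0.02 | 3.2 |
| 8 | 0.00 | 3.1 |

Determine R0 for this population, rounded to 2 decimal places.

2.91

lx·mx by age: 0, 0, 1.092, 0.595, 0.528, 0.372, 0.258, 0.064, 0
R0 = Σ lx·mx = 2.909 → 2.91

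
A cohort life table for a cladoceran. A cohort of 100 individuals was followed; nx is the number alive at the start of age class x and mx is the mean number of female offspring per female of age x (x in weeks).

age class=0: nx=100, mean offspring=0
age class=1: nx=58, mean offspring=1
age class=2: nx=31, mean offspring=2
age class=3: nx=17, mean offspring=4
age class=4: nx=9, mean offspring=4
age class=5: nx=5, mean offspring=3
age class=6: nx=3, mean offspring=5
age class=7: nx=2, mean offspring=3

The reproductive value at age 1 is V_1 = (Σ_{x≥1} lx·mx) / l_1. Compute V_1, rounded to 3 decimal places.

4.483

lx = nx/n0 = nx/100: 1, 0.58, 0.31, 0.17, 0.09, 0.05, 0.03, 0.02
lx·mx for x ≥ 1: 0.58, 0.62, 0.68, 0.36, 0.15, 0.15, 0.06 → sum = 2.6
V_1 = 2.6 / l_1 = 2.6 / 0.58 = 4.482759… → 4.483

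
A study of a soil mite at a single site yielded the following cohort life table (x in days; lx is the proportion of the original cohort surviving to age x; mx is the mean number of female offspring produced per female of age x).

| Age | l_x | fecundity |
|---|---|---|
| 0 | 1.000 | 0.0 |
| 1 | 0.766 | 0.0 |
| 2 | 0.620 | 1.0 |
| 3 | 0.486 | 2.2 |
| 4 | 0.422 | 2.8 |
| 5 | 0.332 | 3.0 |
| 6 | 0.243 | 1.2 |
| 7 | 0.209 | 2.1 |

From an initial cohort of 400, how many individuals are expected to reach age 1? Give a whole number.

306

Expected survivors = N0 · l_1 = 400 × 0.766 = 306.4 → 306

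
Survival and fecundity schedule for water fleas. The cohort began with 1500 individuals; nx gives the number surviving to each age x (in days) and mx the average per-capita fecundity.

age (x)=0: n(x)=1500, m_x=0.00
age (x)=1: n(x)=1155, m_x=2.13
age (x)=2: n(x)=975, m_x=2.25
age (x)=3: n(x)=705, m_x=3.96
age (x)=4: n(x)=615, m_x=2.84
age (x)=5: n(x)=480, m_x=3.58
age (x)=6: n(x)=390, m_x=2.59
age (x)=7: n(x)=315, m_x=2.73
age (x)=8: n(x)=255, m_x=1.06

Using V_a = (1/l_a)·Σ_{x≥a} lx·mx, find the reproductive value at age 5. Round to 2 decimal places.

lx = nx/n0 = nx/1500: 1, 0.77, 0.65, 0.47, 0.41, 0.32, 0.26, 0.21, 0.17
lx·mx for x ≥ 5: 1.1456, 0.6734, 0.5733, 0.1802 → sum = 2.5725
V_5 = 2.5725 / l_5 = 2.5725 / 0.32 = 8.039063… → 8.04

8.04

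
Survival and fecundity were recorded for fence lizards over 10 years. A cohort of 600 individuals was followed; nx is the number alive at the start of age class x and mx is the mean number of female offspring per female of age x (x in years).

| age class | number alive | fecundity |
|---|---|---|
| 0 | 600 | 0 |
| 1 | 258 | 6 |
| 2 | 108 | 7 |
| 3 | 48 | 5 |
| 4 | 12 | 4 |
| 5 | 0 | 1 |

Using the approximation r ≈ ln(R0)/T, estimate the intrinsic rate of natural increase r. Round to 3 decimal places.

lx = nx/n0 = nx/600: 1, 0.43, 0.18, 0.08, 0.02, 0
R0 = Σ lx·mx = 0 + 2.58 + 1.26 + 0.4 + 0.08 + 0 = 4.32
Σ x·lx·mx = 6.62; T = 6.62/4.32 = 1.53241…
r ≈ ln(R0)/T = ln(4.32)/1.53241… = 0.95487… → 0.955

0.955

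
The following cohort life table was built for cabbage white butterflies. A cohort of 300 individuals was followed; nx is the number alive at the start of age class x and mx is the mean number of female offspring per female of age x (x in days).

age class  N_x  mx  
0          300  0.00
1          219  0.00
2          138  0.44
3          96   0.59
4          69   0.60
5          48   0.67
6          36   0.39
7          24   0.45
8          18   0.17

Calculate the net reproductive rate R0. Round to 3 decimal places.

lx = nx/n0 = nx/300: 1, 0.73, 0.46, 0.32, 0.23, 0.16, 0.12, 0.08, 0.06
lx·mx by age: 0, 0, 0.2024, 0.1888, 0.138, 0.1072, 0.0468, 0.036, 0.0102
R0 = Σ lx·mx = 0.7294 → 0.729

0.729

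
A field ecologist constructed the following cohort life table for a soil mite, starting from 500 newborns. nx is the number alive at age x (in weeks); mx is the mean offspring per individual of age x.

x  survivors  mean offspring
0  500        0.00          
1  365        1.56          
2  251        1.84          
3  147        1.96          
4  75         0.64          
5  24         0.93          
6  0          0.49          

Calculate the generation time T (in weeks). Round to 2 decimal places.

1.91

lx = nx/n0 = nx/500: 1, 0.73, 0.502, 0.294, 0.15, 0.048, 0
lx·mx: 0, 1.1388, 0.92368, 0.57624, 0.096, 0.04464, 0 → R0 = 2.77936
x·lx·mx: 0, 1.1388, 1.84736, 1.72872, 0.384, 0.2232, 0 → Σ = 5.32208
T = 5.32208 / 2.77936 = 1.914858… → 1.91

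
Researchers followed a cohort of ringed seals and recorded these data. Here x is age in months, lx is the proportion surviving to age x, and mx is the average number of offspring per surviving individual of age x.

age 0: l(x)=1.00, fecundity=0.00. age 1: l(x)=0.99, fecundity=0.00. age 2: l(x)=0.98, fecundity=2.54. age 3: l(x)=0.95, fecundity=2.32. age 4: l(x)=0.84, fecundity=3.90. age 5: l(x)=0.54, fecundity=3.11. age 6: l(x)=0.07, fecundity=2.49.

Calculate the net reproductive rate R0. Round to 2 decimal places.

9.82

lx·mx by age: 0, 0, 2.4892, 2.204, 3.276, 1.6794, 0.1743
R0 = Σ lx·mx = 9.8229 → 9.82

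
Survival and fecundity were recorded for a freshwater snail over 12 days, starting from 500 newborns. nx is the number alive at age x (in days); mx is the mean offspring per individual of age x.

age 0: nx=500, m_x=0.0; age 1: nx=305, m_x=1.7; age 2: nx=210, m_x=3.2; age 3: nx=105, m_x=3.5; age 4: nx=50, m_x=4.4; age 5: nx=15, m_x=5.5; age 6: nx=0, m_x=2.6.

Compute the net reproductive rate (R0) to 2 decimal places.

3.72

lx = nx/n0 = nx/500: 1, 0.61, 0.42, 0.21, 0.1, 0.03, 0
lx·mx by age: 0, 1.037, 1.344, 0.735, 0.44, 0.165, 0
R0 = Σ lx·mx = 3.721 → 3.72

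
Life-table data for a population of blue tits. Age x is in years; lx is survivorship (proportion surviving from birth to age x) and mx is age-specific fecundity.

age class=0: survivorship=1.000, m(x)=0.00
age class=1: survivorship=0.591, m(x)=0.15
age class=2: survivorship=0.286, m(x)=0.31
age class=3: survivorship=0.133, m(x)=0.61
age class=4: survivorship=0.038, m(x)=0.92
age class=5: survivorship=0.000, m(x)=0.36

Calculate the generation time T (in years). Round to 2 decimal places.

lx·mx: 0, 0.08865, 0.08866, 0.08113, 0.03496, 0 → R0 = 0.2934
x·lx·mx: 0, 0.08865, 0.17732, 0.24339, 0.13984, 0 → Σ = 0.6492
T = 0.6492 / 0.2934 = 2.212679… → 2.21

2.21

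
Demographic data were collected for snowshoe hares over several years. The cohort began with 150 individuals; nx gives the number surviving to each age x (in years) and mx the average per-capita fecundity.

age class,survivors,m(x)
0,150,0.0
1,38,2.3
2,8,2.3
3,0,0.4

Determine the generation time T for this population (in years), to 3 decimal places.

lx = nx/n0 = nx/150: 1, 0.25333…, 0.05333…, 0
lx·mx: 0, 0.582667…, 0.122667…, 0 → R0 = 0.705333…
x·lx·mx: 0, 0.582667…, 0.245333…, 0 → Σ = 0.828…
T = 0.828… / 0.705333… = 1.173913… → 1.174

1.174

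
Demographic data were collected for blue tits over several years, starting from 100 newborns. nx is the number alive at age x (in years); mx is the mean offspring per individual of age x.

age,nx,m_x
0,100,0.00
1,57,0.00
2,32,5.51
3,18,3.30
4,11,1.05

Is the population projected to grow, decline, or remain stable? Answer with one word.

lx = nx/n0 = nx/100: 1, 0.57, 0.32, 0.18, 0.11
R0 = Σ lx·mx = 0 + 0 + 1.7632 + 0.594 + 0.1155 = 2.4727
R0 > 1, so the population is growing.

growing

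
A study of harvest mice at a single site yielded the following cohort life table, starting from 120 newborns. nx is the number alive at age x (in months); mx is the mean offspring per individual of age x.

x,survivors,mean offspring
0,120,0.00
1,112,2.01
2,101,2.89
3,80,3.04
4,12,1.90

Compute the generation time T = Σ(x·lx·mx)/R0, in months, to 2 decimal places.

2.08

lx = nx/n0 = nx/120: 1, 0.93333…, 0.84167…, 0.66667…, 0.1
lx·mx: 0, 1.876…, 2.432417…, 2.026667…, 0.19 → R0 = 6.525083…
x·lx·mx: 0, 1.876…, 4.864833…, 6.08…, 0.76 → Σ = 13.580833…
T = 13.580833… / 6.525083… = 2.081327… → 2.08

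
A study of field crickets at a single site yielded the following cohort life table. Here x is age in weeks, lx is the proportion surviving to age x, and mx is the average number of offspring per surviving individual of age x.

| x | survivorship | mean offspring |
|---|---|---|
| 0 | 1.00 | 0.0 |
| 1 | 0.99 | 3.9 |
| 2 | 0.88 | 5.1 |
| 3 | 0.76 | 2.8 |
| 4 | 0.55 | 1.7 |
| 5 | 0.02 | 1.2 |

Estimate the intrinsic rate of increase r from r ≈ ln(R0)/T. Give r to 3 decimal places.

R0 = Σ lx·mx = 0 + 3.861 + 4.488 + 2.128 + 0.935 + 0.024 = 11.436
Σ x·lx·mx = 23.081; T = 23.081/11.436 = 2.01828…
r ≈ ln(R0)/T = ln(11.436)/2.01828… = 1.20735… → 1.207

1.207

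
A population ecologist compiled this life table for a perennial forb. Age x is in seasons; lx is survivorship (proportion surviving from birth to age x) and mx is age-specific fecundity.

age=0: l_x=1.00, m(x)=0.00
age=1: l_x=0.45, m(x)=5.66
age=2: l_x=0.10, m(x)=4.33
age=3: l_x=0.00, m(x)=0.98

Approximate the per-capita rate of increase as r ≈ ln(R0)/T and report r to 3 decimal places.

R0 = Σ lx·mx = 0 + 2.547 + 0.433 + 0 = 2.98
Σ x·lx·mx = 3.413; T = 3.413/2.98 = 1.1453…
r ≈ ln(R0)/T = ln(2.98)/1.1453… = 0.95339… → 0.953

0.953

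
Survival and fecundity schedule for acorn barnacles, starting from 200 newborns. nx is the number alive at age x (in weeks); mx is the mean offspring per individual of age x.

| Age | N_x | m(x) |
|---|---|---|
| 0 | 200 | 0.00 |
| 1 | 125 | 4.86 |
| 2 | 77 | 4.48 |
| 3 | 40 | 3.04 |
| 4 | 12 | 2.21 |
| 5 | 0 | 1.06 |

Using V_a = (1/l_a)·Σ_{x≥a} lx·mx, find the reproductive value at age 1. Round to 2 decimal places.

8.80

lx = nx/n0 = nx/200: 1, 0.625, 0.385, 0.2, 0.06, 0
lx·mx for x ≥ 1: 3.0375, 1.7248, 0.608, 0.1326, 0 → sum = 5.5029
V_1 = 5.5029 / l_1 = 5.5029 / 0.625 = 8.80464 → 8.80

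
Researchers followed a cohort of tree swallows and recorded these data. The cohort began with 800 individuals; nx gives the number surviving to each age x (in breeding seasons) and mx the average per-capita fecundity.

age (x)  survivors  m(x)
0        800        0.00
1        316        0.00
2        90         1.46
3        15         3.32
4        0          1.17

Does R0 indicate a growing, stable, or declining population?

declining

lx = nx/n0 = nx/800: 1, 0.395, 0.1125, 0.01875, 0
R0 = Σ lx·mx = 0 + 0 + 0.16425 + 0.06225… + 0 = 0.2265…
R0 < 1, so the population is declining.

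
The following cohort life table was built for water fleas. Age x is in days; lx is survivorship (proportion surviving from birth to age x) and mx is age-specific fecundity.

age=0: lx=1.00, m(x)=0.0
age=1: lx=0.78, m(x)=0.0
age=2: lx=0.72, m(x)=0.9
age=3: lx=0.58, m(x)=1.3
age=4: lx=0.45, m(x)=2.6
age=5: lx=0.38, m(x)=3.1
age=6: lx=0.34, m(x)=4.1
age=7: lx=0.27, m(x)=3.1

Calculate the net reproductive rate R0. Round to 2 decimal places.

5.98

lx·mx by age: 0, 0, 0.648, 0.754, 1.17, 1.178, 1.394, 0.837
R0 = Σ lx·mx = 5.981 → 5.98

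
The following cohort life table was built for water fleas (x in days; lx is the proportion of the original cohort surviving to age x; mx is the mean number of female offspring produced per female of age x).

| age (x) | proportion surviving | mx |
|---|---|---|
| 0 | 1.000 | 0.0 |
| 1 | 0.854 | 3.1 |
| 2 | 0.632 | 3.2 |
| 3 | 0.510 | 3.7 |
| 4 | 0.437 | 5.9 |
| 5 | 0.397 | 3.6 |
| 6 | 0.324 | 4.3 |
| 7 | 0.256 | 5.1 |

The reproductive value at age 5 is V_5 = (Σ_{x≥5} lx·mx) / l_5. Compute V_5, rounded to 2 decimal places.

10.40

lx·mx for x ≥ 5: 1.4292, 1.3932, 1.3056 → sum = 4.128
V_5 = 4.128 / l_5 = 4.128 / 0.397 = 10.397985… → 10.40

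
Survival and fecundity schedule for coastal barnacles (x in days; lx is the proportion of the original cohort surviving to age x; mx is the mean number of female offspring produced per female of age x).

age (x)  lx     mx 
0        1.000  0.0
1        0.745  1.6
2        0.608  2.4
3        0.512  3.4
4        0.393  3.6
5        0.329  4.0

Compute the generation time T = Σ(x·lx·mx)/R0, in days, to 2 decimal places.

3.03

lx·mx: 0, 1.192, 1.4592, 1.7408, 1.4148, 1.316 → R0 = 7.1228
x·lx·mx: 0, 1.192, 2.9184, 5.2224, 5.6592, 6.58 → Σ = 21.572
T = 21.572 / 7.1228 = 3.028584… → 3.03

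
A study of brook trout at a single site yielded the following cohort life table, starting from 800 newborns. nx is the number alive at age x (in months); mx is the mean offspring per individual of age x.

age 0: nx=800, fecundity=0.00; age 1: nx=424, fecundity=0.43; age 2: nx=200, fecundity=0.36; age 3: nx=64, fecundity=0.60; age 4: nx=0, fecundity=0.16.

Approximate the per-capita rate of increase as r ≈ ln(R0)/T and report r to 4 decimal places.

lx = nx/n0 = nx/800: 1, 0.53, 0.25, 0.08, 0
R0 = Σ lx·mx = 0 + 0.2279 + 0.09 + 0.048 + 0 = 0.3659
Σ x·lx·mx = 0.5519; T = 0.5519/0.3659 = 1.50834…
r ≈ ln(R0)/T = ln(0.3659)/1.50834… = -0.666559… → -0.6666

-0.6666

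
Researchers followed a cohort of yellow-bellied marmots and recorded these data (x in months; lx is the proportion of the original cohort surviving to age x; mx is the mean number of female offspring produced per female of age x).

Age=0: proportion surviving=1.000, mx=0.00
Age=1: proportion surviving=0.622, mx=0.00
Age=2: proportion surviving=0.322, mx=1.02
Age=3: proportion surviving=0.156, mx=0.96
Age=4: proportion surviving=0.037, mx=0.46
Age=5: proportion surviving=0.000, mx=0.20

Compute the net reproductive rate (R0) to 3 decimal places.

lx·mx by age: 0, 0, 0.32844, 0.14976, 0.01702, 0
R0 = Σ lx·mx = 0.49522 → 0.495

0.495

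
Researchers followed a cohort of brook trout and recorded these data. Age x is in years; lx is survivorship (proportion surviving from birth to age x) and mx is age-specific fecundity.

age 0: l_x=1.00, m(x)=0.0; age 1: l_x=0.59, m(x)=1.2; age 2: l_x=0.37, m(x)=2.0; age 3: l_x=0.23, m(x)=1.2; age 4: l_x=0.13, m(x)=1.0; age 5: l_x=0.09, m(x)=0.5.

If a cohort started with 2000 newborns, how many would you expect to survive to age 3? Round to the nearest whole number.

460

Expected survivors = N0 · l_3 = 2000 × 0.23 = 460 → 460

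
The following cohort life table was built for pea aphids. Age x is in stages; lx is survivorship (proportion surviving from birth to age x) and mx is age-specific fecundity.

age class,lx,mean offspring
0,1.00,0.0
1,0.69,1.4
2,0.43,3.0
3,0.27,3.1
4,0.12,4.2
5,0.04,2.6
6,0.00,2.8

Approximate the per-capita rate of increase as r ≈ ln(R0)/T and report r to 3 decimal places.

0.564

R0 = Σ lx·mx = 0 + 0.966 + 1.29 + 0.837 + 0.504 + 0.104 + 0 = 3.701
Σ x·lx·mx = 8.593; T = 8.593/3.701 = 2.3218…
r ≈ ln(R0)/T = ln(3.701)/2.3218… = 0.56361… → 0.564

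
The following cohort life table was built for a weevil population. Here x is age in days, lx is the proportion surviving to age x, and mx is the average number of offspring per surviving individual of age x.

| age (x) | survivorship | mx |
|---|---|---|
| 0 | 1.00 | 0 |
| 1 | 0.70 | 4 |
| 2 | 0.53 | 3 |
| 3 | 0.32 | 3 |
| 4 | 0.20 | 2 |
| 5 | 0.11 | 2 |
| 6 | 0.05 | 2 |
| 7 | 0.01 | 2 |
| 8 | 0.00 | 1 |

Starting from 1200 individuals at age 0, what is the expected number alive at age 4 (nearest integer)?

Expected survivors = N0 · l_4 = 1200 × 0.20 = 240 → 240

240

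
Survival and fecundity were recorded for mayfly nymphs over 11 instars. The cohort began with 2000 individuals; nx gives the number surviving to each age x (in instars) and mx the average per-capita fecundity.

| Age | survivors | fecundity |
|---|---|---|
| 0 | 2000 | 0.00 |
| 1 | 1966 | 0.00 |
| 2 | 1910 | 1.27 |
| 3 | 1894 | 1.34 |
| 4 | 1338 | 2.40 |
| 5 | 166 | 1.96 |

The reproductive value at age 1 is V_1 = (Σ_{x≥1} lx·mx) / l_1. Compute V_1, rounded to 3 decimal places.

4.324

lx = nx/n0 = nx/2000: 1, 0.983, 0.955, 0.947, 0.669, 0.083
lx·mx for x ≥ 1: 0, 1.21285, 1.26898, 1.6056, 0.16268 → sum = 4.25011
V_1 = 4.25011 / l_1 = 4.25011 / 0.983 = 4.323611… → 4.324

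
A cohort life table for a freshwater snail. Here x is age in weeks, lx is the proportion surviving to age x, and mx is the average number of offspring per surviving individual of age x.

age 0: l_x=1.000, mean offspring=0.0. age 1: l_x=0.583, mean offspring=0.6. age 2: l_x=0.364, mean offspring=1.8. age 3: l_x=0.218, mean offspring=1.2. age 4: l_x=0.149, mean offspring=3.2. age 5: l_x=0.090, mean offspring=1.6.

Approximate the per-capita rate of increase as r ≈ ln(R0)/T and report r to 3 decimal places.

0.236

R0 = Σ lx·mx = 0 + 0.3498 + 0.6552 + 0.2616 + 0.4768 + 0.144 = 1.8874
Σ x·lx·mx = 5.0722; T = 5.0722/1.8874 = 2.6874…
r ≈ ln(R0)/T = ln(1.8874)/2.6874… = 0.23636… → 0.236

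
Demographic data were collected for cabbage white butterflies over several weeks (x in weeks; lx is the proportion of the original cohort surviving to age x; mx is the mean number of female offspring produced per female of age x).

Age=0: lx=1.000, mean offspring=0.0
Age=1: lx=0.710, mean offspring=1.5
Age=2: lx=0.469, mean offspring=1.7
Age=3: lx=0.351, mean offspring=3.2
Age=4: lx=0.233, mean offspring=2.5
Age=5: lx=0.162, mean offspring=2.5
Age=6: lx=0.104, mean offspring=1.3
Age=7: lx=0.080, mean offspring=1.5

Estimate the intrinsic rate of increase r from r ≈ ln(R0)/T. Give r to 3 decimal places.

R0 = Σ lx·mx = 0 + 1.065 + 0.7973 + 1.1232 + 0.5825 + 0.405 + 0.1352 + 0.12 = 4.2282
Σ x·lx·mx = 12.0354; T = 12.0354/4.2282 = 2.84646…
r ≈ ln(R0)/T = ln(4.2282)/2.84646… = 0.50652… → 0.507

0.507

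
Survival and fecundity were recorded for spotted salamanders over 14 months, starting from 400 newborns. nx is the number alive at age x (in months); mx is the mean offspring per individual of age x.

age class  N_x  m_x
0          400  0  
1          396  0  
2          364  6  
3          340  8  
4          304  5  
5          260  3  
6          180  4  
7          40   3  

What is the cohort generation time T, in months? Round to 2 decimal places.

lx = nx/n0 = nx/400: 1, 0.99, 0.91, 0.85, 0.76, 0.65, 0.45, 0.1
lx·mx: 0, 0, 5.46, 6.8, 3.8, 1.95, 1.8, 0.3 → R0 = 20.11
x·lx·mx: 0, 0, 10.92, 20.4, 15.2, 9.75, 10.8, 2.1 → Σ = 69.17
T = 69.17 / 20.11 = 3.439582… → 3.44

3.44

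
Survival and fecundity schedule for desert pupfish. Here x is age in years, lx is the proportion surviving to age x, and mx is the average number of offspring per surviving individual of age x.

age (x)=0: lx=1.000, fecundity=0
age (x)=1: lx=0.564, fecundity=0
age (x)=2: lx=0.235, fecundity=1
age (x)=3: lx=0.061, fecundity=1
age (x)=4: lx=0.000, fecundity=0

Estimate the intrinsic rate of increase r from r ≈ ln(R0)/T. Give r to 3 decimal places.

-0.552

R0 = Σ lx·mx = 0 + 0 + 0.235 + 0.061 + 0 = 0.296
Σ x·lx·mx = 0.653; T = 0.653/0.296 = 2.20608…
r ≈ ln(R0)/T = ln(0.296)/2.20608… = -0.55184… → -0.552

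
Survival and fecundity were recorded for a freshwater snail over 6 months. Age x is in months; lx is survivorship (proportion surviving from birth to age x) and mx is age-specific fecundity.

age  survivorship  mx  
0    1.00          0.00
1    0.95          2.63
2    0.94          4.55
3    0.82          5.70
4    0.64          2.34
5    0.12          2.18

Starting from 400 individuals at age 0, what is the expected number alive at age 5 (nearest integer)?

48

Expected survivors = N0 · l_5 = 400 × 0.12 = 48 → 48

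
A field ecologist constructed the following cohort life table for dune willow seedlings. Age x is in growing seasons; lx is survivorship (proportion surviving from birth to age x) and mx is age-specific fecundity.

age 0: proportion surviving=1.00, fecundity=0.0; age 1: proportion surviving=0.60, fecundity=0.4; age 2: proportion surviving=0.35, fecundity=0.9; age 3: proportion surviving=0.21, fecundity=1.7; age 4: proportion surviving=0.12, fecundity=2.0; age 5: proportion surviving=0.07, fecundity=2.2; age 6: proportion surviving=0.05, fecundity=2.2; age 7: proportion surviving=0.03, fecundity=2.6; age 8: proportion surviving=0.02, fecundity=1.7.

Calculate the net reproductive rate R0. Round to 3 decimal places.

lx·mx by age: 0, 0.24, 0.315, 0.357, 0.24, 0.154, 0.11, 0.078, 0.034
R0 = Σ lx·mx = 1.528 → 1.528

1.528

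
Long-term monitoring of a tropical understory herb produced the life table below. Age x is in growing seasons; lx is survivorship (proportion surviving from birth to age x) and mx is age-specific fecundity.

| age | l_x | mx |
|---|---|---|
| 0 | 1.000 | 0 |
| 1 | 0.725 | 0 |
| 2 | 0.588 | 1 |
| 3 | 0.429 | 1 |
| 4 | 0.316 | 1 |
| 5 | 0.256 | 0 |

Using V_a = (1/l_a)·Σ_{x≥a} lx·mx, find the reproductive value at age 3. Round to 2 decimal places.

lx·mx for x ≥ 3: 0.429, 0.316, 0 → sum = 0.745
V_3 = 0.745 / l_3 = 0.745 / 0.429 = 1.736597… → 1.74

1.74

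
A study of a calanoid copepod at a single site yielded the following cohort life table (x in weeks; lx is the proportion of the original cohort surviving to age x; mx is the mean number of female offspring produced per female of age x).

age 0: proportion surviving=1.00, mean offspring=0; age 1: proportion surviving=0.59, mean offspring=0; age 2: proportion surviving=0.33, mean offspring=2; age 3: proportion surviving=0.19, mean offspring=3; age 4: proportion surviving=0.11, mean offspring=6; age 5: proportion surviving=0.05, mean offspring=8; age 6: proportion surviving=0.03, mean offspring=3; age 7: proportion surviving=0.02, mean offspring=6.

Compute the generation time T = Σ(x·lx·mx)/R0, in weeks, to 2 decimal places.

3.62

lx·mx: 0, 0, 0.66, 0.57, 0.66, 0.4, 0.09, 0.12 → R0 = 2.5
x·lx·mx: 0, 0, 1.32, 1.71, 2.64, 2, 0.54, 0.84 → Σ = 9.05
T = 9.05 / 2.5 = 3.62 → 3.62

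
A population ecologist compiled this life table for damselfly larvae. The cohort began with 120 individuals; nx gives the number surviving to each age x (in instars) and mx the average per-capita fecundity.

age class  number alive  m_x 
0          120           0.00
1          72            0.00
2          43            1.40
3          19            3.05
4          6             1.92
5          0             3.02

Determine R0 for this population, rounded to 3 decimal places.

1.081

lx = nx/n0 = nx/120: 1, 0.6, 0.35833…, 0.15833…, 0.05, 0
lx·mx by age: 0, 0, 0.501667…, 0.482917…, 0.096, 0
R0 = Σ lx·mx = 1.080583… → 1.081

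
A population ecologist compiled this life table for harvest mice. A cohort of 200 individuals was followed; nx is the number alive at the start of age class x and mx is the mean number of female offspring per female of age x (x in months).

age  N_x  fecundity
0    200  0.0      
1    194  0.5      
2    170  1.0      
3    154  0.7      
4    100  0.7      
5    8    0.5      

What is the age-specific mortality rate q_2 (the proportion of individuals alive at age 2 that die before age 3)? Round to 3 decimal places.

lx = nx/n0 = nx/200: 1, 0.97, 0.85, 0.77, 0.5, 0.04
q_2 = (l_2 − l_3) / l_2 = (0.85 − 0.77) / 0.85
     = 0.08 / 0.85 = 0.094118… → 0.094

0.094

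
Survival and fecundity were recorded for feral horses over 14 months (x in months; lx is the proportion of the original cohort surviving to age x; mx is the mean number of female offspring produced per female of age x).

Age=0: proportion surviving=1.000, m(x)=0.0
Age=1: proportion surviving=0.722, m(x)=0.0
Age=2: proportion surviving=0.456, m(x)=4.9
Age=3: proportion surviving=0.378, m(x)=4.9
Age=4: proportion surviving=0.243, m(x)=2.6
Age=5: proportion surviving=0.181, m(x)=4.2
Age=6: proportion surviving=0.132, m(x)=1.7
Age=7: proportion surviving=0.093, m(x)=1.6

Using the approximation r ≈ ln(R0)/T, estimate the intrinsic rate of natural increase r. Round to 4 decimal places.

0.5516

R0 = Σ lx·mx = 0 + 0 + 2.2344 + 1.8522 + 0.6318 + 0.7602 + 0.2244 + 0.1488 = 5.8518
Σ x·lx·mx = 18.7416; T = 18.7416/5.8518 = 3.20271…
r ≈ ln(R0)/T = ln(5.8518)/3.20271… = 0.551643… → 0.5516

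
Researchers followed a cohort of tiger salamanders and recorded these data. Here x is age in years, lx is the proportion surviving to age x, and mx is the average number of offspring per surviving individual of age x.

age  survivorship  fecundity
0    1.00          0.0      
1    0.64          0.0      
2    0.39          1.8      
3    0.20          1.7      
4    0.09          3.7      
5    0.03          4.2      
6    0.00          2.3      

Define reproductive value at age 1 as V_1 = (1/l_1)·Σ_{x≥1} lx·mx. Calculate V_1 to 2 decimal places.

lx·mx for x ≥ 1: 0, 0.702, 0.34, 0.333, 0.126, 0 → sum = 1.501
V_1 = 1.501 / l_1 = 1.501 / 0.64 = 2.345313… → 2.35

2.35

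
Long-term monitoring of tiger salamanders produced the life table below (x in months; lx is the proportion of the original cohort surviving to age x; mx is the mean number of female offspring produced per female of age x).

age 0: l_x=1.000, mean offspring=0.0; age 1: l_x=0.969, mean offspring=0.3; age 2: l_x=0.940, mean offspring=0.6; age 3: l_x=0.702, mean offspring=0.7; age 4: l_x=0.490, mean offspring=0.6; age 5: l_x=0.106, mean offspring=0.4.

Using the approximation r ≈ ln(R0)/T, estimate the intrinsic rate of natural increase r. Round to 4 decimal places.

0.2045

R0 = Σ lx·mx = 0 + 0.2907 + 0.564 + 0.4914 + 0.294 + 0.0424 = 1.6825
Σ x·lx·mx = 4.2809; T = 4.2809/1.6825 = 2.54437…
r ≈ ln(R0)/T = ln(1.6825)/2.54437… = 0.204483… → 0.2045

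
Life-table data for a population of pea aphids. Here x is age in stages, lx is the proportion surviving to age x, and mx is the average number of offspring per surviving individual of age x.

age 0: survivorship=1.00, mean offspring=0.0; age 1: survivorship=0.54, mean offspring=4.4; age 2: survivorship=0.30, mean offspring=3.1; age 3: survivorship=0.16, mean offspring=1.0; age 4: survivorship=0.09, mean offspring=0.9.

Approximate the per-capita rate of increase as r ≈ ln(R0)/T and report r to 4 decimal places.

R0 = Σ lx·mx = 0 + 2.376 + 0.93 + 0.16 + 0.081 = 3.547
Σ x·lx·mx = 5.04; T = 5.04/3.547 = 1.42092…
r ≈ ln(R0)/T = ln(3.547)/1.42092… = 0.891045… → 0.8910

0.8910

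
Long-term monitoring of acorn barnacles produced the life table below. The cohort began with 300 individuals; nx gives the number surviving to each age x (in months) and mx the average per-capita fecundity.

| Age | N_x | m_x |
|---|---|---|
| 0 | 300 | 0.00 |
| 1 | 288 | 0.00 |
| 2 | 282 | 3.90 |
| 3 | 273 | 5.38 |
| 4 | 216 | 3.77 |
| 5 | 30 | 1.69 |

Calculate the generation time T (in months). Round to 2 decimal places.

lx = nx/n0 = nx/300: 1, 0.96, 0.94, 0.91, 0.72, 0.1
lx·mx: 0, 0, 3.666, 4.8958, 2.7144, 0.169 → R0 = 11.4452
x·lx·mx: 0, 0, 7.332, 14.6874, 10.8576, 0.845 → Σ = 33.722
T = 33.722 / 11.4452 = 2.946388… → 2.95

2.95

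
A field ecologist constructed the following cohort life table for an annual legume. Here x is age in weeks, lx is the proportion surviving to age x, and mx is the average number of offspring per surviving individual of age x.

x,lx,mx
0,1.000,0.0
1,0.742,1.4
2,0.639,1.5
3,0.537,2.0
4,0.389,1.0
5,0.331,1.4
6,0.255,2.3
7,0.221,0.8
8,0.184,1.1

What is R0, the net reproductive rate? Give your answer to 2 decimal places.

4.89

lx·mx by age: 0, 1.0388, 0.9585, 1.074, 0.389, 0.4634, 0.5865, 0.1768, 0.2024
R0 = Σ lx·mx = 4.8894 → 4.89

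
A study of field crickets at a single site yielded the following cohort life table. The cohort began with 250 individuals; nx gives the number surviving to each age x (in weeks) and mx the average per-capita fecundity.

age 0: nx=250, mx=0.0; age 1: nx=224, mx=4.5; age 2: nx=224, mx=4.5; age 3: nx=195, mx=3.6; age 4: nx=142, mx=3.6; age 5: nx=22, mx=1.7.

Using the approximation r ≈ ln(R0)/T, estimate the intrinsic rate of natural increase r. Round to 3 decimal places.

1.140

lx = nx/n0 = nx/250: 1, 0.896, 0.896, 0.78, 0.568, 0.088
R0 = Σ lx·mx = 0 + 4.032 + 4.032 + 2.808 + 2.0448 + 0.1496 = 13.0664
Σ x·lx·mx = 29.4472; T = 29.4472/13.0664 = 2.25366…
r ≈ ln(R0)/T = ln(13.0664)/2.25366… = 1.14039… → 1.140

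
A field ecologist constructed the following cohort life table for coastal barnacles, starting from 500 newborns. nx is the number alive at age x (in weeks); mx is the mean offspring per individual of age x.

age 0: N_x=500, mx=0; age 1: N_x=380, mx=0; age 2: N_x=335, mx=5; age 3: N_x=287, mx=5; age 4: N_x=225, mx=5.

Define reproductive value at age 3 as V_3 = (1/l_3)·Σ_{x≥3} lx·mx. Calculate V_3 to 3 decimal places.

8.920

lx = nx/n0 = nx/500: 1, 0.76, 0.67, 0.574, 0.45
lx·mx for x ≥ 3: 2.87, 2.25 → sum = 5.12
V_3 = 5.12 / l_3 = 5.12 / 0.574 = 8.919861… → 8.920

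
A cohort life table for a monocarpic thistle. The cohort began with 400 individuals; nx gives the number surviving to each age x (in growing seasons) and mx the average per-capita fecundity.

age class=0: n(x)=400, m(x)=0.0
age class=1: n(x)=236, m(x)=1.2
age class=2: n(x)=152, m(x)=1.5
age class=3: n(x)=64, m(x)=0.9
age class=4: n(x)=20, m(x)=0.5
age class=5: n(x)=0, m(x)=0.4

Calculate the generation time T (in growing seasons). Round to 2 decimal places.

1.64

lx = nx/n0 = nx/400: 1, 0.59, 0.38, 0.16, 0.05, 0
lx·mx: 0, 0.708, 0.57, 0.144, 0.025, 0 → R0 = 1.447
x·lx·mx: 0, 0.708, 1.14, 0.432, 0.1, 0 → Σ = 2.38
T = 2.38 / 1.447 = 1.644782… → 1.64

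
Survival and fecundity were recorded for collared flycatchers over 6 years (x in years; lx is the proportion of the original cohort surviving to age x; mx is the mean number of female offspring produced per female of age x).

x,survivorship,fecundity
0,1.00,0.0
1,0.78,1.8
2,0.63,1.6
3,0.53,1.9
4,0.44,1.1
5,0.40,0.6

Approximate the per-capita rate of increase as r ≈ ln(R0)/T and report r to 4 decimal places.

R0 = Σ lx·mx = 0 + 1.404 + 1.008 + 1.007 + 0.484 + 0.24 = 4.143
Σ x·lx·mx = 9.577; T = 9.577/4.143 = 2.31161…
r ≈ ln(R0)/T = ln(4.143)/2.31161… = 0.614905… → 0.6149

0.6149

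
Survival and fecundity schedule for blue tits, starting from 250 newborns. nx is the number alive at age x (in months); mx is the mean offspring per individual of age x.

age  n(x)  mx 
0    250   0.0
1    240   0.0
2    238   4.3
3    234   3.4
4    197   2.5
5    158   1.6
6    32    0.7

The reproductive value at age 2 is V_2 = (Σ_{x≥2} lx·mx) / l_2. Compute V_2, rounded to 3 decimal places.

10.868

lx = nx/n0 = nx/250: 1, 0.96, 0.952, 0.936, 0.788, 0.632, 0.128
lx·mx for x ≥ 2: 4.0936, 3.1824, 1.97, 1.0112, 0.0896 → sum = 10.3468
V_2 = 10.3468 / l_2 = 10.3468 / 0.952 = 10.868487… → 10.868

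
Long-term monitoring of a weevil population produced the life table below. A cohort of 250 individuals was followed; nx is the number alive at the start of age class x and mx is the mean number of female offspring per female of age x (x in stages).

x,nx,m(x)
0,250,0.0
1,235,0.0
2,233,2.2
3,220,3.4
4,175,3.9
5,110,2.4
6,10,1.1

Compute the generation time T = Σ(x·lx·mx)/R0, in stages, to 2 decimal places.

3.33

lx = nx/n0 = nx/250: 1, 0.94, 0.932, 0.88, 0.7, 0.44, 0.04
lx·mx: 0, 0, 2.0504, 2.992, 2.73, 1.056, 0.044 → R0 = 8.8724
x·lx·mx: 0, 0, 4.1008, 8.976, 10.92, 5.28, 0.264 → Σ = 29.5408
T = 29.5408 / 8.8724 = 3.329516… → 3.33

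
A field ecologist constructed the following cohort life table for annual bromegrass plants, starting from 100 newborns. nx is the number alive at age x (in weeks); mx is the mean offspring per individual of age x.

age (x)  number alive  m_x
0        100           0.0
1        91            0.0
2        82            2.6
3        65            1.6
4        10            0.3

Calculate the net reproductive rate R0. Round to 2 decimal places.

lx = nx/n0 = nx/100: 1, 0.91, 0.82, 0.65, 0.1
lx·mx by age: 0, 0, 2.132, 1.04, 0.03
R0 = Σ lx·mx = 3.202 → 3.20

3.20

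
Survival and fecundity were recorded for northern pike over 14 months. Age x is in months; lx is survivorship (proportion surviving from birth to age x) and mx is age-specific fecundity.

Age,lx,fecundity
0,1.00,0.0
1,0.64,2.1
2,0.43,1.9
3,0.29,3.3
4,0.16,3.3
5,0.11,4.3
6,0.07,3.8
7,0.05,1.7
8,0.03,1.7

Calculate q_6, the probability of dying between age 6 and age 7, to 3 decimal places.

0.286

q_6 = (l_6 − l_7) / l_6 = (0.07 − 0.05) / 0.07
     = 0.02 / 0.07 = 0.285714… → 0.286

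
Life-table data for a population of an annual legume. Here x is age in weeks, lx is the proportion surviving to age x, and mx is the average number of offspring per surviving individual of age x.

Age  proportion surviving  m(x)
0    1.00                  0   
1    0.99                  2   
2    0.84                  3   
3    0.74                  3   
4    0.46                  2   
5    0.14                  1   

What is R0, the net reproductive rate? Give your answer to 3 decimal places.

7.780

lx·mx by age: 0, 1.98, 2.52, 2.22, 0.92, 0.14
R0 = Σ lx·mx = 7.78 → 7.780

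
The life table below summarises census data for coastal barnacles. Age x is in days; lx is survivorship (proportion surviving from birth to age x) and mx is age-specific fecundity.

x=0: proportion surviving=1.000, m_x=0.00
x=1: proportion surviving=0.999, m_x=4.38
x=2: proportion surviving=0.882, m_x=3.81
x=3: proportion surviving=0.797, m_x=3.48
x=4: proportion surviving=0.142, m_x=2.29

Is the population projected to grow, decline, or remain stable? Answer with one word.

growing

R0 = Σ lx·mx = 0 + 4.37562 + 3.36042 + 2.77356 + 0.32518 = 10.83478
R0 > 1, so the population is growing.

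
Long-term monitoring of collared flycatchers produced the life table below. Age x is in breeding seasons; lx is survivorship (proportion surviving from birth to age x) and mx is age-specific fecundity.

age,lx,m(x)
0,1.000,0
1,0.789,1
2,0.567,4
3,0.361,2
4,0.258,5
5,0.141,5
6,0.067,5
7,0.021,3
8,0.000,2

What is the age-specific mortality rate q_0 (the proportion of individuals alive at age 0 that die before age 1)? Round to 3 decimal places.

q_0 = (l_0 − l_1) / l_0 = (1 − 0.789) / 1
     = 0.211 / 1 = 0.211 → 0.211

0.211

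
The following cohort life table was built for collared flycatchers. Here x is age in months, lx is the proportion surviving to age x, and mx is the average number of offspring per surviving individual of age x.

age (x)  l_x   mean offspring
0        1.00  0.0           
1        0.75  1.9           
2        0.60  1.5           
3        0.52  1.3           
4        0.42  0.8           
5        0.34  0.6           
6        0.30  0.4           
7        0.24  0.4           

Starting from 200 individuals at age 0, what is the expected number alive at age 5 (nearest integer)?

68

Expected survivors = N0 · l_5 = 200 × 0.34 = 68 → 68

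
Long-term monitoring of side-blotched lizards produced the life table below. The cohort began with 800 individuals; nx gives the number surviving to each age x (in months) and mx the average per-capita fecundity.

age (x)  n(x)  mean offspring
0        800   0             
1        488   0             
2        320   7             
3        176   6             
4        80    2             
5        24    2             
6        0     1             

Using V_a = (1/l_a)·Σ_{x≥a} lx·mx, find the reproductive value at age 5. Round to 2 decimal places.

lx = nx/n0 = nx/800: 1, 0.61, 0.4, 0.22, 0.1, 0.03, 0
lx·mx for x ≥ 5: 0.06, 0 → sum = 0.06
V_5 = 0.06 / l_5 = 0.06 / 0.03 = 2 → 2.00

2.00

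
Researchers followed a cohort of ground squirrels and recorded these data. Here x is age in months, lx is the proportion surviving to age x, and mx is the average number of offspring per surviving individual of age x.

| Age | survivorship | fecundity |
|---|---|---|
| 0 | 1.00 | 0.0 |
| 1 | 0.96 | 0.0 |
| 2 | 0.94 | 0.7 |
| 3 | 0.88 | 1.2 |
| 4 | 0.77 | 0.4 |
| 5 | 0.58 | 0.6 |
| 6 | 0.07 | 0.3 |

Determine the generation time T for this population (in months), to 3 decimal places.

lx·mx: 0, 0, 0.658, 1.056, 0.308, 0.348, 0.021 → R0 = 2.391
x·lx·mx: 0, 0, 1.316, 3.168, 1.232, 1.74, 0.126 → Σ = 7.582
T = 7.582 / 2.391 = 3.171058… → 3.171

3.171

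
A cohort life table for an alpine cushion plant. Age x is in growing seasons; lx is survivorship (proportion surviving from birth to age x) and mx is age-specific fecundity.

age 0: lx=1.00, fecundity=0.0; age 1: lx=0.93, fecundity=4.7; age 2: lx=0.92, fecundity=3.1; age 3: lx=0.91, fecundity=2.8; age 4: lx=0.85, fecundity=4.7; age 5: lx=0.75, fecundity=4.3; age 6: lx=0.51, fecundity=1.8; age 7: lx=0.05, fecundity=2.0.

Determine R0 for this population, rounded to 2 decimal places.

lx·mx by age: 0, 4.371, 2.852, 2.548, 3.995, 3.225, 0.918, 0.1
R0 = Σ lx·mx = 18.009 → 18.01

18.01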